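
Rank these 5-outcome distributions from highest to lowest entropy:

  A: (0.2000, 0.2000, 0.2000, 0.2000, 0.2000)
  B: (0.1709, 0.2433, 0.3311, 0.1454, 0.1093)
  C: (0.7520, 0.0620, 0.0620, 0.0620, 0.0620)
A > B > C

Key insight: Entropy is maximized by uniform distributions and minimized by concentrated distributions.

- Uniform distributions have maximum entropy log₂(5) = 2.3219 bits
- The more "peaked" or concentrated a distribution, the lower its entropy

Entropies:
  H(A) = 2.3219 bits
  H(B) = 2.2133 bits
  H(C) = 1.3041 bits

Ranking: A > B > C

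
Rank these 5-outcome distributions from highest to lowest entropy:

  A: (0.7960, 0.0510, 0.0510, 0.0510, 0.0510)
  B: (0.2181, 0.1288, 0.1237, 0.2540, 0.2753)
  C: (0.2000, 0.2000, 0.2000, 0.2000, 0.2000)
C > B > A

Key insight: Entropy is maximized by uniform distributions and minimized by concentrated distributions.

- Uniform distributions have maximum entropy log₂(5) = 2.3219 bits
- The more "peaked" or concentrated a distribution, the lower its entropy

Entropies:
  H(A) = 1.1379 bits
  H(B) = 2.2475 bits
  H(C) = 2.3219 bits

Ranking: C > B > A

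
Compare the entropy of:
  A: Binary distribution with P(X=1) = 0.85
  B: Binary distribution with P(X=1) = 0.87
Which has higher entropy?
A

For binary distributions, entropy is maximized at p=0.5 and decreases as p moves toward 0 or 1.

H(A) = H(0.85) = 0.6098 bits
H(B) = H(0.87) = 0.5574 bits

Distribution A (p=0.85) is closer to uniform (p=0.5), so it has higher entropy.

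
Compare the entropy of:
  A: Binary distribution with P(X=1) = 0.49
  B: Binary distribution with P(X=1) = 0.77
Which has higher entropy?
A

For binary distributions, entropy is maximized at p=0.5 and decreases as p moves toward 0 or 1.

H(A) = H(0.49) = 0.9997 bits
H(B) = H(0.77) = 0.7780 bits

Distribution A (p=0.49) is closer to uniform (p=0.5), so it has higher entropy.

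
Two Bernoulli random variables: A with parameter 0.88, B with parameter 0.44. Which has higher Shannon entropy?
B

For binary distributions, entropy is maximized at p=0.5 and decreases as p moves toward 0 or 1.

H(A) = H(0.88) = 0.5294 bits
H(B) = H(0.44) = 0.9896 bits

Distribution B (p=0.44) is closer to uniform (p=0.5), so it has higher entropy.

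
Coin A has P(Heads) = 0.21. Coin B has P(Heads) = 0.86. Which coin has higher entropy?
A

For binary distributions, entropy is maximized at p=0.5 and decreases as p moves toward 0 or 1.

H(A) = H(0.21) = 0.7415 bits
H(B) = H(0.86) = 0.5842 bits

Distribution A (p=0.21) is closer to uniform (p=0.5), so it has higher entropy.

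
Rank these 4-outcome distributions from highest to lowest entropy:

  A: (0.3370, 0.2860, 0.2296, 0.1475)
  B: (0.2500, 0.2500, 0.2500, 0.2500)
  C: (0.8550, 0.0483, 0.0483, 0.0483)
B > A > C

Key insight: Entropy is maximized by uniform distributions and minimized by concentrated distributions.

- Uniform distributions have maximum entropy log₂(4) = 2.0000 bits
- The more "peaked" or concentrated a distribution, the lower its entropy

Entropies:
  H(A) = 1.9399 bits
  H(B) = 2.0000 bits
  H(C) = 0.8270 bits

Ranking: B > A > C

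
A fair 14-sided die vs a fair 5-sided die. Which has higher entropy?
14-sided die

Both are uniform distributions; for uniform over n outcomes, H = log₂(n). H(14-sided) = log₂(14) = 3.807 bits and H(5-sided) = log₂(5) = 2.322 bits. More outcomes in a uniform distribution means higher entropy.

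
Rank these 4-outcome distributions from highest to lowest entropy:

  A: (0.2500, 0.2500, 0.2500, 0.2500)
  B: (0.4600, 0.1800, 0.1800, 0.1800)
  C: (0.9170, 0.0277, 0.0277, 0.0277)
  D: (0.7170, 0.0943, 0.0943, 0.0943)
A > B > D > C

Key insight: Entropy is maximized by uniform distributions and minimized by concentrated distributions.

Entropies:
  H(A) = 2.0000 bits
  H(B) = 1.8513 bits
  H(C) = 0.5442 bits
  H(D) = 1.3081 bits

Ranking: A > B > D > C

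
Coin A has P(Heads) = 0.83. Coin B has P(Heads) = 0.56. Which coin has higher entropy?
B

For binary distributions, entropy is maximized at p=0.5 and decreases as p moves toward 0 or 1.

H(A) = H(0.83) = 0.6577 bits
H(B) = H(0.56) = 0.9896 bits

Distribution B (p=0.56) is closer to uniform (p=0.5), so it has higher entropy.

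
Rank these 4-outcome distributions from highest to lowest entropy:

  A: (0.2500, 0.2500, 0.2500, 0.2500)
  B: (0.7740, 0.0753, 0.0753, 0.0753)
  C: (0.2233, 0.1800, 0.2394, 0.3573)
A > C > B

Key insight: Entropy is maximized by uniform distributions and minimized by concentrated distributions.

- Uniform distributions have maximum entropy log₂(4) = 2.0000 bits
- The more "peaked" or concentrated a distribution, the lower its entropy

Entropies:
  H(A) = 2.0000 bits
  H(B) = 1.1292 bits
  H(C) = 1.9525 bits

Ranking: A > C > B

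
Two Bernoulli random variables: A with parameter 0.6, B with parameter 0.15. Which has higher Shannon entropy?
A

For binary distributions, entropy is maximized at p=0.5 and decreases as p moves toward 0 or 1.

H(A) = H(0.6) = 0.9710 bits
H(B) = H(0.15) = 0.6098 bits

Distribution A (p=0.6) is closer to uniform (p=0.5), so it has higher entropy.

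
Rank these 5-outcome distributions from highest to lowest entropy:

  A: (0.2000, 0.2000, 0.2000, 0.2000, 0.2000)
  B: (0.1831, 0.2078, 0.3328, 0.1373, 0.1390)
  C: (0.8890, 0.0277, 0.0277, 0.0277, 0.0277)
A > B > C

Key insight: Entropy is maximized by uniform distributions and minimized by concentrated distributions.

- Uniform distributions have maximum entropy log₂(5) = 2.3219 bits
- The more "peaked" or concentrated a distribution, the lower its entropy

Entropies:
  H(A) = 2.3219 bits
  H(B) = 2.2367 bits
  H(C) = 0.7249 bits

Ranking: A > B > C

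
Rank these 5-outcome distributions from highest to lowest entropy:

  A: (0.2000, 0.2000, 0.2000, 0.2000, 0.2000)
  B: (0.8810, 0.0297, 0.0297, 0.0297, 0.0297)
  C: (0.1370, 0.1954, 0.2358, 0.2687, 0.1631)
A > C > B

Key insight: Entropy is maximized by uniform distributions and minimized by concentrated distributions.

- Uniform distributions have maximum entropy log₂(5) = 2.3219 bits
- The more "peaked" or concentrated a distribution, the lower its entropy

Entropies:
  H(A) = 2.3219 bits
  H(B) = 0.7645 bits
  H(C) = 2.2808 bits

Ranking: A > C > B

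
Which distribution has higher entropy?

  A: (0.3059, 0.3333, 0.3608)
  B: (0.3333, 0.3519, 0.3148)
B

Both distributions are close to uniform, making this a harder comparison.

H(A) = 1.5817 bits
H(B) = 1.5835 bits

The distribution closer to uniform has higher entropy.
Answer: B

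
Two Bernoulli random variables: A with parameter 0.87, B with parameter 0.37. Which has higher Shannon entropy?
B

For binary distributions, entropy is maximized at p=0.5 and decreases as p moves toward 0 or 1.

H(A) = H(0.87) = 0.5574 bits
H(B) = H(0.37) = 0.9507 bits

Distribution B (p=0.37) is closer to uniform (p=0.5), so it has higher entropy.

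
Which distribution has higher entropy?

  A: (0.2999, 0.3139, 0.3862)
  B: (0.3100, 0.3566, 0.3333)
B

Both distributions are close to uniform, making this a harder comparison.

H(A) = 1.5759 bits
H(B) = 1.5826 bits

The distribution closer to uniform has higher entropy.
Answer: B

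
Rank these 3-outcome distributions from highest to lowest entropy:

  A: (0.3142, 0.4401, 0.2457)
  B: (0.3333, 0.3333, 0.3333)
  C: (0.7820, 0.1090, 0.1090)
B > A > C

Key insight: Entropy is maximized by uniform distributions and minimized by concentrated distributions.

- Uniform distributions have maximum entropy log₂(3) = 1.5850 bits
- The more "peaked" or concentrated a distribution, the lower its entropy

Entropies:
  H(A) = 1.5434 bits
  H(B) = 1.5850 bits
  H(C) = 0.9745 bits

Ranking: B > A > C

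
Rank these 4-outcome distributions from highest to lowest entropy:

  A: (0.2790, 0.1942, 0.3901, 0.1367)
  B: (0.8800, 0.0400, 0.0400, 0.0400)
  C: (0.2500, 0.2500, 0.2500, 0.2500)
C > A > B

Key insight: Entropy is maximized by uniform distributions and minimized by concentrated distributions.

- Uniform distributions have maximum entropy log₂(4) = 2.0000 bits
- The more "peaked" or concentrated a distribution, the lower its entropy

Entropies:
  H(A) = 1.8952 bits
  H(B) = 0.7196 bits
  H(C) = 2.0000 bits

Ranking: C > A > B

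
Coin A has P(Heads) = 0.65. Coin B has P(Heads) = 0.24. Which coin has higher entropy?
A

For binary distributions, entropy is maximized at p=0.5 and decreases as p moves toward 0 or 1.

H(A) = H(0.65) = 0.9341 bits
H(B) = H(0.24) = 0.7950 bits

Distribution A (p=0.65) is closer to uniform (p=0.5), so it has higher entropy.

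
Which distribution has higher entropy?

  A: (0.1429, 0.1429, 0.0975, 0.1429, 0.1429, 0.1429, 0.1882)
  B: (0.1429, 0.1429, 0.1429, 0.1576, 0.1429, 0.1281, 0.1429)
B

Both distributions are close to uniform, making this a harder comparison.

H(A) = 2.7862 bits
H(B) = 2.8051 bits

The distribution closer to uniform has higher entropy.
Answer: B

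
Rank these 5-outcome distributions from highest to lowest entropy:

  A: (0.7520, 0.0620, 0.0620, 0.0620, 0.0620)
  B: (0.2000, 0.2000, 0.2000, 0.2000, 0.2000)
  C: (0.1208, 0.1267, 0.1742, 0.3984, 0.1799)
B > C > A

Key insight: Entropy is maximized by uniform distributions and minimized by concentrated distributions.

- Uniform distributions have maximum entropy log₂(5) = 2.3219 bits
- The more "peaked" or concentrated a distribution, the lower its entropy

Entropies:
  H(A) = 1.3041 bits
  H(B) = 2.3219 bits
  H(C) = 2.1593 bits

Ranking: B > C > A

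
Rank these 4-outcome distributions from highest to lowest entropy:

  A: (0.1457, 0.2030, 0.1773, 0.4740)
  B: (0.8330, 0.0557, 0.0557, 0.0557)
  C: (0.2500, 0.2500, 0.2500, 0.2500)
C > A > B

Key insight: Entropy is maximized by uniform distributions and minimized by concentrated distributions.

- Uniform distributions have maximum entropy log₂(4) = 2.0000 bits
- The more "peaked" or concentrated a distribution, the lower its entropy

Entropies:
  H(A) = 1.8248 bits
  H(B) = 0.9155 bits
  H(C) = 2.0000 bits

Ranking: C > A > B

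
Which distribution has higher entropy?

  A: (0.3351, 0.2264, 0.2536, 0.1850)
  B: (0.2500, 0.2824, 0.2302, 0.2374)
B

Both distributions are close to uniform, making this a harder comparison.

H(A) = 1.9660 bits
H(B) = 1.9955 bits

The distribution closer to uniform has higher entropy.
Answer: B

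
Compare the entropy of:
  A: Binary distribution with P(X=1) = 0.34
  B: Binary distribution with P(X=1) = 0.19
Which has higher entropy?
A

For binary distributions, entropy is maximized at p=0.5 and decreases as p moves toward 0 or 1.

H(A) = H(0.34) = 0.9248 bits
H(B) = H(0.19) = 0.7015 bits

Distribution A (p=0.34) is closer to uniform (p=0.5), so it has higher entropy.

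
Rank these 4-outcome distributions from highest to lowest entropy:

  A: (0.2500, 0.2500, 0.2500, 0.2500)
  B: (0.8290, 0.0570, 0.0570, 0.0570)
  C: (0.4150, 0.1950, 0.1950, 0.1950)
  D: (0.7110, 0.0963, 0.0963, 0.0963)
A > C > D > B

Key insight: Entropy is maximized by uniform distributions and minimized by concentrated distributions.

Entropies:
  H(A) = 2.0000 bits
  H(B) = 0.9310 bits
  H(C) = 1.9063 bits
  H(D) = 1.3255 bits

Ranking: A > C > D > B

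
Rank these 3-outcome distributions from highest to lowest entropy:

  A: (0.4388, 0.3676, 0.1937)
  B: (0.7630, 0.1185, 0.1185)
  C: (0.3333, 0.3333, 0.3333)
C > A > B

Key insight: Entropy is maximized by uniform distributions and minimized by concentrated distributions.

- Uniform distributions have maximum entropy log₂(3) = 1.5850 bits
- The more "peaked" or concentrated a distribution, the lower its entropy

Entropies:
  H(A) = 1.5109 bits
  H(B) = 1.0270 bits
  H(C) = 1.5850 bits

Ranking: C > A > B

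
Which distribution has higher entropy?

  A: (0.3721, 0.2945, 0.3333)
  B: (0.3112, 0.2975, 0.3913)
A

Both distributions are close to uniform, making this a harder comparison.

H(A) = 1.5784 bits
H(B) = 1.5741 bits

The distribution closer to uniform has higher entropy.
Answer: A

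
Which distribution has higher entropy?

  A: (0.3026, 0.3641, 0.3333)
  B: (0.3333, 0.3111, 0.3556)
B

Both distributions are close to uniform, making this a harder comparison.

H(A) = 1.5809 bits
H(B) = 1.5828 bits

The distribution closer to uniform has higher entropy.
Answer: B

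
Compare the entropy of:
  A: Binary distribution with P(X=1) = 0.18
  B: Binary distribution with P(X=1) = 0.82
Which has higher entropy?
Equal

For binary distributions, entropy is maximized at p=0.5 and decreases as p moves toward 0 or 1.

H(A) = H(0.18) = 0.6801 bits
H(B) = H(0.82) = 0.6801 bits

Both distributions are equally far from uniform (|0.18-0.5| = |0.82-0.5|), so they have the same entropy.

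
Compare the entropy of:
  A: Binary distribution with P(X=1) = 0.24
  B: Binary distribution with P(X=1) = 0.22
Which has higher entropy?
A

For binary distributions, entropy is maximized at p=0.5 and decreases as p moves toward 0 or 1.

H(A) = H(0.24) = 0.7950 bits
H(B) = H(0.22) = 0.7602 bits

Distribution A (p=0.24) is closer to uniform (p=0.5), so it has higher entropy.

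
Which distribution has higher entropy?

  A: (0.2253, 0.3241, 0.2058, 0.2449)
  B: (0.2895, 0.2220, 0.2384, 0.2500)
B

Both distributions are close to uniform, making this a harder comparison.

H(A) = 1.9776 bits
H(B) = 1.9930 bits

The distribution closer to uniform has higher entropy.
Answer: B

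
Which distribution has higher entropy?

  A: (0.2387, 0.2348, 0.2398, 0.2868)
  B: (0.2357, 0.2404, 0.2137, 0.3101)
A

Both distributions are close to uniform, making this a harder comparison.

H(A) = 1.9949 bits
H(B) = 1.9855 bits

The distribution closer to uniform has higher entropy.
Answer: A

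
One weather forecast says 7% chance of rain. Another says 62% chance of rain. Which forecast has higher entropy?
62% forecast

Treat each forecast as a Bernoulli distribution. Binary entropy is maximized at p=0.5 and falls off symmetrically toward 0 or 1. The 62% forecast is closer to 50%, so it is more uncertain. H(7%) ≈ 0.366 bits, H(62%) ≈ 0.958 bits.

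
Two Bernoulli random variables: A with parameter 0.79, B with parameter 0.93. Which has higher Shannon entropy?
A

For binary distributions, entropy is maximized at p=0.5 and decreases as p moves toward 0 or 1.

H(A) = H(0.79) = 0.7415 bits
H(B) = H(0.93) = 0.3659 bits

Distribution A (p=0.79) is closer to uniform (p=0.5), so it has higher entropy.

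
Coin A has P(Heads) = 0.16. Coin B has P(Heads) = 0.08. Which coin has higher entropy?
A

For binary distributions, entropy is maximized at p=0.5 and decreases as p moves toward 0 or 1.

H(A) = H(0.16) = 0.6343 bits
H(B) = H(0.08) = 0.4022 bits

Distribution A (p=0.16) is closer to uniform (p=0.5), so it has higher entropy.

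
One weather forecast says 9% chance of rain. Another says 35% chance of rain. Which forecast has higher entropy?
35% forecast

Treat each forecast as a Bernoulli distribution. Binary entropy is maximized at p=0.5 and falls off symmetrically toward 0 or 1. The 35% forecast is closer to 50%, so it is more uncertain. H(9%) ≈ 0.436 bits, H(35%) ≈ 0.934 bits.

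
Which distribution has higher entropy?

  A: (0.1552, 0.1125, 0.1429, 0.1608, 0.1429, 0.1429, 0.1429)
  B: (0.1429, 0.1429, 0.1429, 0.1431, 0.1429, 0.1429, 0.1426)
B

Both distributions are close to uniform, making this a harder comparison.

H(A) = 2.8000 bits
H(B) = 2.8074 bits

The distribution closer to uniform has higher entropy.
Answer: B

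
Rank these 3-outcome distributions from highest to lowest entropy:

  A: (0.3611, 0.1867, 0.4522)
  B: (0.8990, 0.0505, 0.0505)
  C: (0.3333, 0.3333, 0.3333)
C > A > B

Key insight: Entropy is maximized by uniform distributions and minimized by concentrated distributions.

- Uniform distributions have maximum entropy log₂(3) = 1.5850 bits
- The more "peaked" or concentrated a distribution, the lower its entropy

Entropies:
  H(A) = 1.5004 bits
  H(B) = 0.5732 bits
  H(C) = 1.5850 bits

Ranking: C > A > B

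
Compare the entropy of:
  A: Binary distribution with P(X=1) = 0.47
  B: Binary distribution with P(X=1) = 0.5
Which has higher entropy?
B

For binary distributions, entropy is maximized at p=0.5 and decreases as p moves toward 0 or 1.

H(A) = H(0.47) = 0.9974 bits
H(B) = H(0.5) = 1.0000 bits

Distribution B (p=0.5) is closer to uniform (p=0.5), so it has higher entropy.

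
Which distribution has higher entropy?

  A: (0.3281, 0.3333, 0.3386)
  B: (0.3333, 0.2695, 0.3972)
A

Both distributions are close to uniform, making this a harder comparison.

H(A) = 1.5848 bits
H(B) = 1.5672 bits

The distribution closer to uniform has higher entropy.
Answer: A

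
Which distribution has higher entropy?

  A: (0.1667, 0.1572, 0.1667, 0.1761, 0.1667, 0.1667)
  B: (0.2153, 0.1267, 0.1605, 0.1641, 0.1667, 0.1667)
A

Both distributions are close to uniform, making this a harder comparison.

H(A) = 2.5842 bits
H(B) = 2.5679 bits

The distribution closer to uniform has higher entropy.
Answer: A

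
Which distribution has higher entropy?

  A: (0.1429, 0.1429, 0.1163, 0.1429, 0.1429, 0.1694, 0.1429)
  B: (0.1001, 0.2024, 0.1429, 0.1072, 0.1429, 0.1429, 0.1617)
A

Both distributions are close to uniform, making this a harder comparison.

H(A) = 2.8002 bits
H(B) = 2.7724 bits

The distribution closer to uniform has higher entropy.
Answer: A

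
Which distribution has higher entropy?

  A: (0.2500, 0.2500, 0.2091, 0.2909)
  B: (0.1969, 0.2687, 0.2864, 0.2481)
A

Both distributions are close to uniform, making this a harder comparison.

H(A) = 1.9903 bits
H(B) = 1.9866 bits

The distribution closer to uniform has higher entropy.
Answer: A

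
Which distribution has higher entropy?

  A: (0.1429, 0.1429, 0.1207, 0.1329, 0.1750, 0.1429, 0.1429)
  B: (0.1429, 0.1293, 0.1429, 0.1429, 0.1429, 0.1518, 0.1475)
B

Both distributions are close to uniform, making this a harder comparison.

H(A) = 2.7994 bits
H(B) = 2.8059 bits

The distribution closer to uniform has higher entropy.
Answer: B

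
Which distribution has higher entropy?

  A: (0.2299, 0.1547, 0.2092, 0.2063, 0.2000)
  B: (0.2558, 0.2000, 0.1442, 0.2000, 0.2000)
A

Both distributions are close to uniform, making this a harder comparison.

H(A) = 2.3104 bits
H(B) = 2.2992 bits

The distribution closer to uniform has higher entropy.
Answer: A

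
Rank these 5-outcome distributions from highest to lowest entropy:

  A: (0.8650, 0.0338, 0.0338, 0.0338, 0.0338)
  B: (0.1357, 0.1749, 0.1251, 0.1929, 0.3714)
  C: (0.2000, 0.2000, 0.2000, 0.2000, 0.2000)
C > B > A

Key insight: Entropy is maximized by uniform distributions and minimized by concentrated distributions.

- Uniform distributions have maximum entropy log₂(5) = 2.3219 bits
- The more "peaked" or concentrated a distribution, the lower its entropy

Entropies:
  H(A) = 0.8410 bits
  H(B) = 2.1949 bits
  H(C) = 2.3219 bits

Ranking: C > B > A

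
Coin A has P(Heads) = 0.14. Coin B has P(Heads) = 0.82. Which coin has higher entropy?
B

For binary distributions, entropy is maximized at p=0.5 and decreases as p moves toward 0 or 1.

H(A) = H(0.14) = 0.5842 bits
H(B) = H(0.82) = 0.6801 bits

Distribution B (p=0.82) is closer to uniform (p=0.5), so it has higher entropy.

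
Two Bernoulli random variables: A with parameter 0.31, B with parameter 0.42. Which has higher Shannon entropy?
B

For binary distributions, entropy is maximized at p=0.5 and decreases as p moves toward 0 or 1.

H(A) = H(0.31) = 0.8932 bits
H(B) = H(0.42) = 0.9815 bits

Distribution B (p=0.42) is closer to uniform (p=0.5), so it has higher entropy.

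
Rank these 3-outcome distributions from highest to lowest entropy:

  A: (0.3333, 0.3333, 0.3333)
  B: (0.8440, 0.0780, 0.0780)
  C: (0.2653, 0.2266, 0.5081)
A > C > B

Key insight: Entropy is maximized by uniform distributions and minimized by concentrated distributions.

- Uniform distributions have maximum entropy log₂(3) = 1.5850 bits
- The more "peaked" or concentrated a distribution, the lower its entropy

Entropies:
  H(A) = 1.5850 bits
  H(B) = 0.7807 bits
  H(C) = 1.4895 bits

Ranking: A > C > B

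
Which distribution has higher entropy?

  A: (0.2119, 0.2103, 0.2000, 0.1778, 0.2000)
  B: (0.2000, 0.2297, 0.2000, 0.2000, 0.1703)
A

Both distributions are close to uniform, making this a harder comparison.

H(A) = 2.3192 bits
H(B) = 2.3156 bits

The distribution closer to uniform has higher entropy.
Answer: A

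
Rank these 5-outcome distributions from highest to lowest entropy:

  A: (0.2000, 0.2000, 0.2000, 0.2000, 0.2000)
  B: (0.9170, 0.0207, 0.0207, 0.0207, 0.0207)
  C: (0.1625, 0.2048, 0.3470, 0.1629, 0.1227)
A > C > B

Key insight: Entropy is maximized by uniform distributions and minimized by concentrated distributions.

- Uniform distributions have maximum entropy log₂(5) = 2.3219 bits
- The more "peaked" or concentrated a distribution, the lower its entropy

Entropies:
  H(A) = 2.3219 bits
  H(B) = 0.5787 bits
  H(C) = 2.2223 bits

Ranking: A > C > B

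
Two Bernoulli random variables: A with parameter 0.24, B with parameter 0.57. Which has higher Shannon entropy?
B

For binary distributions, entropy is maximized at p=0.5 and decreases as p moves toward 0 or 1.

H(A) = H(0.24) = 0.7950 bits
H(B) = H(0.57) = 0.9858 bits

Distribution B (p=0.57) is closer to uniform (p=0.5), so it has higher entropy.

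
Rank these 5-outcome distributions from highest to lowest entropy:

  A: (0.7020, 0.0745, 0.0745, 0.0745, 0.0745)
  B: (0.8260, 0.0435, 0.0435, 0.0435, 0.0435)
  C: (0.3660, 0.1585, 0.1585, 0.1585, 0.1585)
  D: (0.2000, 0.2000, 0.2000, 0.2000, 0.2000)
D > C > A > B

Key insight: Entropy is maximized by uniform distributions and minimized by concentrated distributions.

Entropies:
  H(A) = 1.4748 bits
  H(B) = 1.0148 bits
  H(C) = 2.2156 bits
  H(D) = 2.3219 bits

Ranking: D > C > A > B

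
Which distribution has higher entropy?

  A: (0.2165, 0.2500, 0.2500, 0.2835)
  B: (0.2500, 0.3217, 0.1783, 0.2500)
A

Both distributions are close to uniform, making this a harder comparison.

H(A) = 1.9935 bits
H(B) = 1.9699 bits

The distribution closer to uniform has higher entropy.
Answer: A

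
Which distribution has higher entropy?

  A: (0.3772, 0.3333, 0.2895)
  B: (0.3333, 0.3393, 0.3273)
B

Both distributions are close to uniform, making this a harder comparison.

H(A) = 1.5766 bits
H(B) = 1.5848 bits

The distribution closer to uniform has higher entropy.
Answer: B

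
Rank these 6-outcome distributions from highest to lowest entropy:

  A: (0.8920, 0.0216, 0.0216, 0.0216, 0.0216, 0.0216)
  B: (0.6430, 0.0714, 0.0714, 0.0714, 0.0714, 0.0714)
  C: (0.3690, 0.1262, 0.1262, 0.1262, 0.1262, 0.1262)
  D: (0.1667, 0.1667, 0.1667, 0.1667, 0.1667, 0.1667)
D > C > B > A

Key insight: Entropy is maximized by uniform distributions and minimized by concentrated distributions.

Entropies:
  H(A) = 0.7446 bits
  H(B) = 1.7691 bits
  H(C) = 2.4150 bits
  H(D) = 2.5850 bits

Ranking: D > C > B > A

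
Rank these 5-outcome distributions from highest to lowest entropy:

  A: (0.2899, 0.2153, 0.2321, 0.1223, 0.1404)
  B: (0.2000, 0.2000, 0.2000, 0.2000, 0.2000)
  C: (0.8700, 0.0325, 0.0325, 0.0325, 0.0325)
B > A > C

Key insight: Entropy is maximized by uniform distributions and minimized by concentrated distributions.

- Uniform distributions have maximum entropy log₂(5) = 2.3219 bits
- The more "peaked" or concentrated a distribution, the lower its entropy

Entropies:
  H(A) = 2.2524 bits
  H(B) = 2.3219 bits
  H(C) = 0.8174 bits

Ranking: B > A > C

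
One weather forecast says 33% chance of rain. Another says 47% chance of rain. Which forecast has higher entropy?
47% forecast

Treat each forecast as a Bernoulli distribution. Binary entropy is maximized at p=0.5 and falls off symmetrically toward 0 or 1. The 47% forecast is closer to 50%, so it is more uncertain. H(33%) ≈ 0.915 bits, H(47%) ≈ 0.997 bits.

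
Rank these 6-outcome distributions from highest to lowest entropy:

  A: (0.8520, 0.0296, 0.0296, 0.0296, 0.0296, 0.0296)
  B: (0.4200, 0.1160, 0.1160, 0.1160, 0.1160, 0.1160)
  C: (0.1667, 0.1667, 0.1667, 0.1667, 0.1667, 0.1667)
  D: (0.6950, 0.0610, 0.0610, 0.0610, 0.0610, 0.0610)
C > B > D > A

Key insight: Entropy is maximized by uniform distributions and minimized by concentrated distributions.

Entropies:
  H(A) = 0.9485 bits
  H(B) = 2.3282 bits
  H(C) = 2.5850 bits
  H(D) = 1.5955 bits

Ranking: C > B > D > A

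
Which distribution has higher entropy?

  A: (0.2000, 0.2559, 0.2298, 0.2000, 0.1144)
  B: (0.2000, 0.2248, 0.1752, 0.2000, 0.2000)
B

Both distributions are close to uniform, making this a harder comparison.

H(A) = 2.2772 bits
H(B) = 2.3175 bits

The distribution closer to uniform has higher entropy.
Answer: B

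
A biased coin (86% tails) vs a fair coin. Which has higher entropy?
Fair coin

The fair coin is uniform (p=0.5), maximizing binary entropy at 1 bit. The biased coin has H(0.86) ≈ 0.584 bits — its outcome is more predictable, so its entropy is lower.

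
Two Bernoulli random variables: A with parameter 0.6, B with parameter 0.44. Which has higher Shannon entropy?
B

For binary distributions, entropy is maximized at p=0.5 and decreases as p moves toward 0 or 1.

H(A) = H(0.6) = 0.9710 bits
H(B) = H(0.44) = 0.9896 bits

Distribution B (p=0.44) is closer to uniform (p=0.5), so it has higher entropy.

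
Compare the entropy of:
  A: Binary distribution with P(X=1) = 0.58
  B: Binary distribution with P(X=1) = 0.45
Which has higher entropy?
B

For binary distributions, entropy is maximized at p=0.5 and decreases as p moves toward 0 or 1.

H(A) = H(0.58) = 0.9815 bits
H(B) = H(0.45) = 0.9928 bits

Distribution B (p=0.45) is closer to uniform (p=0.5), so it has higher entropy.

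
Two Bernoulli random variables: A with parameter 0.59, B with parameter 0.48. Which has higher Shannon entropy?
B

For binary distributions, entropy is maximized at p=0.5 and decreases as p moves toward 0 or 1.

H(A) = H(0.59) = 0.9765 bits
H(B) = H(0.48) = 0.9988 bits

Distribution B (p=0.48) is closer to uniform (p=0.5), so it has higher entropy.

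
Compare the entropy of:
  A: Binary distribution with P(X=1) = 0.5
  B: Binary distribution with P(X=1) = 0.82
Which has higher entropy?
A

For binary distributions, entropy is maximized at p=0.5 and decreases as p moves toward 0 or 1.

H(A) = H(0.5) = 1.0000 bits
H(B) = H(0.82) = 0.6801 bits

Distribution A (p=0.5) is closer to uniform (p=0.5), so it has higher entropy.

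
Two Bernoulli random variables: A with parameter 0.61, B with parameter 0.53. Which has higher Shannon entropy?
B

For binary distributions, entropy is maximized at p=0.5 and decreases as p moves toward 0 or 1.

H(A) = H(0.61) = 0.9648 bits
H(B) = H(0.53) = 0.9974 bits

Distribution B (p=0.53) is closer to uniform (p=0.5), so it has higher entropy.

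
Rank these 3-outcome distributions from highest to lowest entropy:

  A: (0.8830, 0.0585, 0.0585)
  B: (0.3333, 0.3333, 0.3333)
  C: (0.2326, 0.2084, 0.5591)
B > C > A

Key insight: Entropy is maximized by uniform distributions and minimized by concentrated distributions.

- Uniform distributions have maximum entropy log₂(3) = 1.5850 bits
- The more "peaked" or concentrated a distribution, the lower its entropy

Entropies:
  H(A) = 0.6377 bits
  H(B) = 1.5850 bits
  H(C) = 1.4299 bits

Ranking: B > C > A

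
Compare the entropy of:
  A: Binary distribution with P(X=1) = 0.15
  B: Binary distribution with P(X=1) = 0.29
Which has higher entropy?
B

For binary distributions, entropy is maximized at p=0.5 and decreases as p moves toward 0 or 1.

H(A) = H(0.15) = 0.6098 bits
H(B) = H(0.29) = 0.8687 bits

Distribution B (p=0.29) is closer to uniform (p=0.5), so it has higher entropy.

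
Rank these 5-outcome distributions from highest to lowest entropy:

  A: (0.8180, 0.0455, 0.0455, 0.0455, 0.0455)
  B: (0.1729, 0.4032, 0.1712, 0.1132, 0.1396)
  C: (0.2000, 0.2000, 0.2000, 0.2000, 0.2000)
C > B > A

Key insight: Entropy is maximized by uniform distributions and minimized by concentrated distributions.

- Uniform distributions have maximum entropy log₂(5) = 2.3219 bits
- The more "peaked" or concentrated a distribution, the lower its entropy

Entropies:
  H(A) = 1.0484 bits
  H(B) = 2.1543 bits
  H(C) = 2.3219 bits

Ranking: C > B > A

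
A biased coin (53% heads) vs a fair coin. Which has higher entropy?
Fair coin

The fair coin is uniform (p=0.5), maximizing binary entropy at 1 bit. The biased coin has H(0.53) ≈ 0.997 bits — its outcome is more predictable, so its entropy is lower.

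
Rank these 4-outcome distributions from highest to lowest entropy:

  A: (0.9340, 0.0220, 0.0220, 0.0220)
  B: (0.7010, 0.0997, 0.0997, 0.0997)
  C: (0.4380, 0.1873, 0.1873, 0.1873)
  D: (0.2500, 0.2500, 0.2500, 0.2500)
D > C > B > A

Key insight: Entropy is maximized by uniform distributions and minimized by concentrated distributions.

Entropies:
  H(A) = 0.4554 bits
  H(B) = 1.3540 bits
  H(C) = 1.8796 bits
  H(D) = 2.0000 bits

Ranking: D > C > B > A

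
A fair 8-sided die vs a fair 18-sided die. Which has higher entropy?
18-sided die

Both are uniform distributions; for uniform over n outcomes, H = log₂(n). H(8-sided) = log₂(8) = 3.000 bits and H(18-sided) = log₂(18) = 4.170 bits. More outcomes in a uniform distribution means higher entropy.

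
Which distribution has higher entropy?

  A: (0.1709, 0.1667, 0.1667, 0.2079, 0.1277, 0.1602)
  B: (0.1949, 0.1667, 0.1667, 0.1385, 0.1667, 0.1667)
B

Both distributions are close to uniform, making this a harder comparison.

H(A) = 2.5707 bits
H(B) = 2.5780 bits

The distribution closer to uniform has higher entropy.
Answer: B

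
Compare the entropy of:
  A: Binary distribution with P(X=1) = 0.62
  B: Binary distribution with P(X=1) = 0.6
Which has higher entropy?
B

For binary distributions, entropy is maximized at p=0.5 and decreases as p moves toward 0 or 1.

H(A) = H(0.62) = 0.9580 bits
H(B) = H(0.6) = 0.9710 bits

Distribution B (p=0.6) is closer to uniform (p=0.5), so it has higher entropy.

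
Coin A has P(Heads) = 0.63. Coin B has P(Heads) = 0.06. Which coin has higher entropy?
A

For binary distributions, entropy is maximized at p=0.5 and decreases as p moves toward 0 or 1.

H(A) = H(0.63) = 0.9507 bits
H(B) = H(0.06) = 0.3274 bits

Distribution A (p=0.63) is closer to uniform (p=0.5), so it has higher entropy.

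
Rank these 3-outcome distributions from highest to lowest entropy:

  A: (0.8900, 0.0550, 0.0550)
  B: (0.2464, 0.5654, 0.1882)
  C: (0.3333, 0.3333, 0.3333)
C > B > A

Key insight: Entropy is maximized by uniform distributions and minimized by concentrated distributions.

- Uniform distributions have maximum entropy log₂(3) = 1.5850 bits
- The more "peaked" or concentrated a distribution, the lower its entropy

Entropies:
  H(A) = 0.6099 bits
  H(B) = 1.4165 bits
  H(C) = 1.5850 bits

Ranking: C > B > A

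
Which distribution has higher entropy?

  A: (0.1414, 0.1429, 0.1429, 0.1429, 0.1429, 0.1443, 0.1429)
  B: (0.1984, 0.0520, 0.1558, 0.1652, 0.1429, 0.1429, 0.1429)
A

Both distributions are close to uniform, making this a harder comparison.

H(A) = 2.8073 bits
H(B) = 2.7351 bits

The distribution closer to uniform has higher entropy.
Answer: A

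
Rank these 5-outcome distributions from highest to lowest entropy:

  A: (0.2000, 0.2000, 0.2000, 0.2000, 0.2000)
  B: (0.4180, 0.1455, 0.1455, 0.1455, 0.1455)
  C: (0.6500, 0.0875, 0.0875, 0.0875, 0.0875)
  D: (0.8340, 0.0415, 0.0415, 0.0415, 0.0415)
A > B > C > D

Key insight: Entropy is maximized by uniform distributions and minimized by concentrated distributions.

Entropies:
  H(A) = 2.3219 bits
  H(B) = 2.1445 bits
  H(C) = 1.6341 bits
  H(D) = 0.9805 bits

Ranking: A > B > C > D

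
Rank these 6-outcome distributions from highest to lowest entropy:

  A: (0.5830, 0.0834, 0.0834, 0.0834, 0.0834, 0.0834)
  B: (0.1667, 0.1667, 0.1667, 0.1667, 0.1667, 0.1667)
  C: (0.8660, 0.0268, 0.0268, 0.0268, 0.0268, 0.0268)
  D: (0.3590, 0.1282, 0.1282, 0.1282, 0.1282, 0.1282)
B > D > A > C

Key insight: Entropy is maximized by uniform distributions and minimized by concentrated distributions.

Entropies:
  H(A) = 1.9483 bits
  H(B) = 2.5850 bits
  H(C) = 0.8794 bits
  H(D) = 2.4302 bits

Ranking: B > D > A > C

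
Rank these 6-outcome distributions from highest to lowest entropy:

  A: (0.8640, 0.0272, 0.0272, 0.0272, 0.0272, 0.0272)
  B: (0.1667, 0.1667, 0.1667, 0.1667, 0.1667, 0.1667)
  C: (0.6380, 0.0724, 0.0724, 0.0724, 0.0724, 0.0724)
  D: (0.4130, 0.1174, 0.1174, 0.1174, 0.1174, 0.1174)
B > D > C > A

Key insight: Entropy is maximized by uniform distributions and minimized by concentrated distributions.

Entropies:
  H(A) = 0.8894 bits
  H(B) = 2.5850 bits
  H(C) = 1.7849 bits
  H(D) = 2.3410 bits

Ranking: B > D > C > A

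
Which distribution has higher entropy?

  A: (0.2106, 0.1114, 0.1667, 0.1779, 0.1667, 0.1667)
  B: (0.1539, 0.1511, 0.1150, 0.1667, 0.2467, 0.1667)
A

Both distributions are close to uniform, making this a harder comparison.

H(A) = 2.5617 bits
H(B) = 2.5460 bits

The distribution closer to uniform has higher entropy.
Answer: A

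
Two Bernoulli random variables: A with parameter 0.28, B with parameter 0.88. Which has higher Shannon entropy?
A

For binary distributions, entropy is maximized at p=0.5 and decreases as p moves toward 0 or 1.

H(A) = H(0.28) = 0.8555 bits
H(B) = H(0.88) = 0.5294 bits

Distribution A (p=0.28) is closer to uniform (p=0.5), so it has higher entropy.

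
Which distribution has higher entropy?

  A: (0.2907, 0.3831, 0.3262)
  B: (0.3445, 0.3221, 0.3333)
B

Both distributions are close to uniform, making this a harder comparison.

H(A) = 1.5756 bits
H(B) = 1.5844 bits

The distribution closer to uniform has higher entropy.
Answer: B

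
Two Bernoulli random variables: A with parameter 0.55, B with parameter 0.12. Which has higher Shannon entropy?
A

For binary distributions, entropy is maximized at p=0.5 and decreases as p moves toward 0 or 1.

H(A) = H(0.55) = 0.9928 bits
H(B) = H(0.12) = 0.5294 bits

Distribution A (p=0.55) is closer to uniform (p=0.5), so it has higher entropy.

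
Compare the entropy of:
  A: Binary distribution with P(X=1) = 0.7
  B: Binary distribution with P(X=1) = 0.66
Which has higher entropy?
B

For binary distributions, entropy is maximized at p=0.5 and decreases as p moves toward 0 or 1.

H(A) = H(0.7) = 0.8813 bits
H(B) = H(0.66) = 0.9248 bits

Distribution B (p=0.66) is closer to uniform (p=0.5), so it has higher entropy.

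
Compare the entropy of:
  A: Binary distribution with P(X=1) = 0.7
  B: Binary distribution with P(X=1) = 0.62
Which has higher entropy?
B

For binary distributions, entropy is maximized at p=0.5 and decreases as p moves toward 0 or 1.

H(A) = H(0.7) = 0.8813 bits
H(B) = H(0.62) = 0.9580 bits

Distribution B (p=0.62) is closer to uniform (p=0.5), so it has higher entropy.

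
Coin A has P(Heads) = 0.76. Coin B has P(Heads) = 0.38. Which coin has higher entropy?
B

For binary distributions, entropy is maximized at p=0.5 and decreases as p moves toward 0 or 1.

H(A) = H(0.76) = 0.7950 bits
H(B) = H(0.38) = 0.9580 bits

Distribution B (p=0.38) is closer to uniform (p=0.5), so it has higher entropy.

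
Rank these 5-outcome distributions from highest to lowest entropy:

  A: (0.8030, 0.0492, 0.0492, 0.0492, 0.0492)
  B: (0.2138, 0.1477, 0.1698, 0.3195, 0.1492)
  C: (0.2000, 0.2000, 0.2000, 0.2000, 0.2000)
C > B > A

Key insight: Entropy is maximized by uniform distributions and minimized by concentrated distributions.

- Uniform distributions have maximum entropy log₂(5) = 2.3219 bits
- The more "peaked" or concentrated a distribution, the lower its entropy

Entropies:
  H(A) = 1.1099 bits
  H(B) = 2.2532 bits
  H(C) = 2.3219 bits

Ranking: C > B > A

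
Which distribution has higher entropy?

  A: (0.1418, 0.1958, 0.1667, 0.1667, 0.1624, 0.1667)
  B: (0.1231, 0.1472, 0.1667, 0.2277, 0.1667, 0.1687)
A

Both distributions are close to uniform, making this a harder comparison.

H(A) = 2.5786 bits
H(B) = 2.5598 bits

The distribution closer to uniform has higher entropy.
Answer: A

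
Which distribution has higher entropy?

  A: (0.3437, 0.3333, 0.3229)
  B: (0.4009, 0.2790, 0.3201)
A

Both distributions are close to uniform, making this a harder comparison.

H(A) = 1.5845 bits
H(B) = 1.5686 bits

The distribution closer to uniform has higher entropy.
Answer: A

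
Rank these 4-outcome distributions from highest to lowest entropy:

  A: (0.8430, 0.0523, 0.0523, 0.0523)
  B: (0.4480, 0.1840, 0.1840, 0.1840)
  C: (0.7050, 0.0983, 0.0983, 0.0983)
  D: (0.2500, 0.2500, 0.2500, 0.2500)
D > B > C > A

Key insight: Entropy is maximized by uniform distributions and minimized by concentrated distributions.

Entropies:
  H(A) = 0.8759 bits
  H(B) = 1.8671 bits
  H(C) = 1.3427 bits
  H(D) = 2.0000 bits

Ranking: D > B > C > A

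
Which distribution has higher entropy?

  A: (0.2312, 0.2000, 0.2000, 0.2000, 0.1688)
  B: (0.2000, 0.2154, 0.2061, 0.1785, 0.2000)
B

Both distributions are close to uniform, making this a harder comparison.

H(A) = 2.3149 bits
H(B) = 2.3192 bits

The distribution closer to uniform has higher entropy.
Answer: B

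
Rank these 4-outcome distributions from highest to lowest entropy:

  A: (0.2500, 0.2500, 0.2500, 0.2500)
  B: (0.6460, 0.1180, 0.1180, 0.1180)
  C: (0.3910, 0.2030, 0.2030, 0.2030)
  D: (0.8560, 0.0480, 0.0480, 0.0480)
A > C > B > D

Key insight: Entropy is maximized by uniform distributions and minimized by concentrated distributions.

Entropies:
  H(A) = 2.0000 bits
  H(B) = 1.4987 bits
  H(C) = 1.9307 bits
  H(D) = 0.8229 bits

Ranking: A > C > B > D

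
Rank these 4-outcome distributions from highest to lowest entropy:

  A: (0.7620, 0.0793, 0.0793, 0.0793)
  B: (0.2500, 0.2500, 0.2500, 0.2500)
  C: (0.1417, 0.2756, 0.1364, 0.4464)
B > C > A

Key insight: Entropy is maximized by uniform distributions and minimized by concentrated distributions.

- Uniform distributions have maximum entropy log₂(4) = 2.0000 bits
- The more "peaked" or concentrated a distribution, the lower its entropy

Entropies:
  H(A) = 1.1689 bits
  H(B) = 2.0000 bits
  H(C) = 1.8233 bits

Ranking: B > C > A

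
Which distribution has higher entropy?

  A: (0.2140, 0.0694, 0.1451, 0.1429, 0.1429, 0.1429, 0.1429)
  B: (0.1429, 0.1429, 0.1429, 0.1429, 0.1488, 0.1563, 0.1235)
B

Both distributions are close to uniform, making this a harder comparison.

H(A) = 2.7515 bits
H(B) = 2.8043 bits

The distribution closer to uniform has higher entropy.
Answer: B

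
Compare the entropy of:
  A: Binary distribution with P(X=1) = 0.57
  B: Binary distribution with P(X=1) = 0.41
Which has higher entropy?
A

For binary distributions, entropy is maximized at p=0.5 and decreases as p moves toward 0 or 1.

H(A) = H(0.57) = 0.9858 bits
H(B) = H(0.41) = 0.9765 bits

Distribution A (p=0.57) is closer to uniform (p=0.5), so it has higher entropy.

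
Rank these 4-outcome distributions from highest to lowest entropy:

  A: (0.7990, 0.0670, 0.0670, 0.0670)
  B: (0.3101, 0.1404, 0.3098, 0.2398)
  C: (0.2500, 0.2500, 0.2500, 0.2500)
C > B > A

Key insight: Entropy is maximized by uniform distributions and minimized by concentrated distributions.

- Uniform distributions have maximum entropy log₂(4) = 2.0000 bits
- The more "peaked" or concentrated a distribution, the lower its entropy

Entropies:
  H(A) = 1.0425 bits
  H(B) = 1.9392 bits
  H(C) = 2.0000 bits

Ranking: C > B > A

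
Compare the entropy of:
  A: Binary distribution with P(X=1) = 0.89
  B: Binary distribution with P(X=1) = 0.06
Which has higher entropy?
A

For binary distributions, entropy is maximized at p=0.5 and decreases as p moves toward 0 or 1.

H(A) = H(0.89) = 0.4999 bits
H(B) = H(0.06) = 0.3274 bits

Distribution A (p=0.89) is closer to uniform (p=0.5), so it has higher entropy.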